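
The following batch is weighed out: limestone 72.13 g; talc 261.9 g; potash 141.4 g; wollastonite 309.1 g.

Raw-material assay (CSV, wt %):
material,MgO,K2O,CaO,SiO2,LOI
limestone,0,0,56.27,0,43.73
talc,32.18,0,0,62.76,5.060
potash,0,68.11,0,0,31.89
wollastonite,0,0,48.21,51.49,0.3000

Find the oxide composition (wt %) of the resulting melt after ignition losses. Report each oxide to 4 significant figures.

Glass mass = 693.7 g (batch 784.5 − LOI 90.81).
Composition: MgO 12.15%, K2O 13.88%, CaO 27.33%, SiO2 46.64%

Values along the way are printed with 4-significant-figure rounding on the page; the whole derivation maintains full precision at every stage; each reported value is rounded a single time. The derived quantities (the yield, the four compositions, ignition loss, net glass mass, the totals) are recomputed in full precision using the weight values at 693.7 g of glass exactly as shown in the question or the answer.
What the batch supplies per oxide:
  MgO: 261.9·0.3218 = 84.28 g
  K2O: 141.4·0.6811 = 96.31 g
  CaO: 72.13·0.5627 + 309.1·0.4821 = 189.6 g
  SiO2: 261.9·0.6276 + 309.1·0.5149 = 323.5 g
LOI: 72.13·0.4373 + 261.9·0.05060 + 141.4·0.3189 + 309.1·0.003000 = 90.81 g
Glass = total batch minus LOI = 784.5 − 90.81 = 693.7 g (= Σ oxide masses)
each wt % is 100 × oxide ÷ glass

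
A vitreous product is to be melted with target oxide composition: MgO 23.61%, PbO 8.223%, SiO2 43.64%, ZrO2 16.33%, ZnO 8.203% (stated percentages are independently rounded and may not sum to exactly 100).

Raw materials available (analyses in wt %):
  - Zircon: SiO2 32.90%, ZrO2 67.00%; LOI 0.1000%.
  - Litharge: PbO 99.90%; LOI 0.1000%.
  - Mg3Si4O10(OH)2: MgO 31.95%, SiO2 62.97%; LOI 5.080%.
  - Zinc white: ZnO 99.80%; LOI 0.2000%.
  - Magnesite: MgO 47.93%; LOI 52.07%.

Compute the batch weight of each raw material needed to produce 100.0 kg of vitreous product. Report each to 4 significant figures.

Batch per 100.0 kg vitreous product:
  Zircon: 24.37 kg
  Litharge: 8.231 kg
  Mg3Si4O10(OH)2: 56.57 kg
  Zinc white: 8.219 kg
  Magnesite: 11.55 kg
Total batch = 108.9 kg; LOI loss = 8.937 kg; yield = 91.80%

In-progress results are displayed rounded to four significant digits as written; full float precision is kept at each step; every reported result undergoes a single rounding. Derived quantities, including ignition loss, yield, five oxide percentages, glass mass, totals, are carried from the batch weights on 100.0 kg of glass in full float precision, exactly as printed in the problem or answer text.
The oxide mass targets at 100.0 kg vitreous product:
  MgO: 23.61% × 100.0 = 23.61 kg
  PbO: 8.223% × 100.0 = 8.223 kg
  SiO2: 43.64% × 100.0 = 43.64 kg
  ZrO2: 16.33% × 100.0 = 16.33 kg
  ZnO: 8.203% × 100.0 = 8.203 kg
Balance tally, oxide-wise, with the batch weights as given, at the basis given (target by target, the sums agree inside rounding margins):
  MgO: 56.57·0.3195 + 11.55·0.4793 = 23.61 kg (target 23.61 kg)
  PbO: 8.231·0.9990 = 8.223 kg (target 8.223 kg)
  SiO2: 24.37·0.3290 + 56.57·0.6297 = 43.64 kg (target 43.64 kg)
  ZrO2: 24.37·0.6700 = 16.33 kg (target 16.33 kg)
  ZnO: 8.219·0.9980 = 8.203 kg (target 8.203 kg)
Glass-mass bookkeeping: batch total minus LOI = 100.0 kg (per-oxide target masses sum to 100.0 kg; basis as stated: 100.0 kg — differing by rounding only).
Total batch = Σ batch = 108.9 kg; Σ batch·LOI gives LOI loss = 8.937 kg; as yield: glass ÷ batch → 91.80%.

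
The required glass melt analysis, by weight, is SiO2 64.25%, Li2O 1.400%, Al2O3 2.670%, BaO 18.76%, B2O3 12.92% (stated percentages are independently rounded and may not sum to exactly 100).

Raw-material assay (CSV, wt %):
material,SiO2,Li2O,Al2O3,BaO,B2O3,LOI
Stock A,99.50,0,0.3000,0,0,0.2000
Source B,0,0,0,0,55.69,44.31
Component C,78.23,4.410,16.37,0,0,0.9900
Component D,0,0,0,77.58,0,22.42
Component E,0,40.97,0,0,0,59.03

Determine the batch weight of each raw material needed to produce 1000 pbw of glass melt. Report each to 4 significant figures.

Batch per 1000 pbw glass melt:
  Stock A: 525.1 pbw
  Source B: 232.0 pbw
  Component C: 153.5 pbw
  Component D: 241.8 pbw
  Component E: 17.65 pbw
Total batch = 1170 pbw; LOI loss = 170.0 pbw; yield = 85.47%

Each numeric step keeps full precision through every step; mid-chain values are shown rounded off to 4 significant figures across the worked steps. Every reported number is rounded only once. Derived quantities are computed in exact precision (LOI, totals, net glass mass, yield, the five compositions) starting from the weights at 1000 pbw of glass as written in problem or answer.
Target masses of each oxide per 1000 pbw glass melt:
  SiO2: 64.25% × 1000 = 642.5 pbw
  Li2O: 1.400% × 1000 = 14.00 pbw
  Al2O3: 2.670% × 1000 = 26.70 pbw
  BaO: 18.76% × 1000 = 187.6 pbw
  B2O3: 12.92% × 1000 = 129.2 pbw
Balance tally, oxide-wise, given the weights on record, under the basis named above (sums match the target masses once rounding is allowed for):
  SiO2: 525.1·0.9950 + 153.5·0.7823 = 642.6 pbw (target 642.5 pbw)
  Li2O: 153.5·0.04410 + 17.65·0.4097 = 14.00 pbw (target 14.00 pbw)
  Al2O3: 525.1·0.003000 + 153.5·0.1637 = 26.70 pbw (target 26.70 pbw)
  BaO: 241.8·0.7758 = 187.6 pbw (target 187.6 pbw)
  B2O3: 232.0·0.5569 = 129.2 pbw (target 129.2 pbw)
Glass mass check: Σ batch − LOI loss = 1000 pbw (per-oxide target masses sum to 1000 pbw; the stated basis being 1000 pbw — deltas are rounding alone).
Batch grand total — Σ batch = 1170 pbw; ignition loss, Σ(batch × LOI) = 170.0 pbw; yield = glass ÷ total batch = 85.47%.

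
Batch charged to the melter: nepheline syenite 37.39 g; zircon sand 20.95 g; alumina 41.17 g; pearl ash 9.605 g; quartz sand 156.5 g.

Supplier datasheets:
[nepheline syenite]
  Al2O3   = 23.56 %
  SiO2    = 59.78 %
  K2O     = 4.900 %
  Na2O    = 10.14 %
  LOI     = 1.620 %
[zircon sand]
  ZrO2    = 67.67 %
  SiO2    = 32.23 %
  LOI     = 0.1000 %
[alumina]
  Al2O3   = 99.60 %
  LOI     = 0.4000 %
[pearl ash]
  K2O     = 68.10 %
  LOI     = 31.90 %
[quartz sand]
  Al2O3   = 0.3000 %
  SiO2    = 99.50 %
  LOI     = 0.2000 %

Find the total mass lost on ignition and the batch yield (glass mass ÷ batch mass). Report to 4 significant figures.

Values along the way appear with 4-significant-digit rounding within the worked lines; every computation holds full float precision from first step to last; every reported number is rounded exactly once — all derived quantities, which include the yield, net glass mass, the five compositions, the totals, LOI, are recomputed in full precision, exactly as printed in either problem or answer, from the weighed amounts per 261.4 g of glass.
LOI of each material in turn:
  nepheline syenite: 37.39 × 0.01620 = 0.6057 g
  zircon sand: 20.95 × 0.001000 = 0.02095 g
  alumina: 41.17 × 0.004000 = 0.1647 g
  pearl ash: 9.605 × 0.3190 = 3.064 g
  quartz sand: 156.5 × 0.002000 = 0.3130 g
Total LOI = 4.168 g
Glass = batch − LOI = 265.6 − 4.168 = 261.4 g

LOI loss = 4.168 g; glass = 261.4 g; yield = 98.43%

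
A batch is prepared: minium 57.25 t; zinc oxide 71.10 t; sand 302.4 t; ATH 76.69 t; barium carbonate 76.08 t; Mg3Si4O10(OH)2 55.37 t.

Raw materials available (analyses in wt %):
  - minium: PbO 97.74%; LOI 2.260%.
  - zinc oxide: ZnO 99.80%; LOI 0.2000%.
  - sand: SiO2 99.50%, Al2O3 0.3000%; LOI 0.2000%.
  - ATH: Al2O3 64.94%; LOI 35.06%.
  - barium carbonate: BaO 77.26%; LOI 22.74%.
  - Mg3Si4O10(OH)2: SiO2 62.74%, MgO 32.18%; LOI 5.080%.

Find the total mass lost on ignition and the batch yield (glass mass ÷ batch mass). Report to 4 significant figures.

LOI loss = 49.04 t; glass = 589.8 t; yield = 92.32%

Mid-chain values are displayed rounded off to 4 significant digits between the steps; the whole derivation holds full precision all the way through; every reported number takes just one rounding; derived quantities are carried starting from the weights per 589.8 t of glass in full float precision (the totals, ignition loss, net glass mass, six oxide percentages, yield) exactly as shown in the problem or answer text.
Ignition loss by material:
  minium: 57.25 × 0.02260 = 1.294 t
  zinc oxide: 71.10 × 0.002000 = 0.1422 t
  sand: 302.4 × 0.002000 = 0.6048 t
  ATH: 76.69 × 0.3506 = 26.89 t
  barium carbonate: 76.08 × 0.2274 = 17.30 t
  Mg3Si4O10(OH)2: 55.37 × 0.05080 = 2.813 t
Total LOI = 49.04 t
Glass = batch − LOI = 638.9 − 49.04 = 589.8 t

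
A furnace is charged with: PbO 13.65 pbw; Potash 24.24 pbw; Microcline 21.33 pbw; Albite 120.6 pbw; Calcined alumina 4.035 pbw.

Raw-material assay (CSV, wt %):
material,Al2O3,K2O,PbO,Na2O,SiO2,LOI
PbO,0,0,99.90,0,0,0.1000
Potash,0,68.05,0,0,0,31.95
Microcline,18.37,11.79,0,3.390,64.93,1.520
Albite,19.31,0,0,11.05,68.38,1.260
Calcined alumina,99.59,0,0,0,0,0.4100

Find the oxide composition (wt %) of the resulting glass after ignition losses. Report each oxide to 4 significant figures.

Glass mass = 174.2 pbw (batch 183.9 − LOI 9.619).
Composition: Al2O3 17.92%, K2O 10.91%, PbO 7.826%, Na2O 8.063%, SiO2 55.28%

Each numeric step holds full precision through every step; mid-chain values are shown, with 4-significant-figure rounding, on the page; each reported figure is rounded just once. The derived quantities (the yield, totals, five oxide percentages, LOI, net glass mass) are recomputed from the weighed amounts for 174.2 pbw of glass in exact precision exactly as shown in either problem or answer.
Delivered oxide masses:
  Al2O3: 21.33·0.1837 + 120.6·0.1931 + 4.035·0.9959 = 31.22 pbw
  K2O: 24.24·0.6805 + 21.33·0.1179 = 19.01 pbw
  PbO: 13.65·0.9990 = 13.64 pbw
  Na2O: 21.33·0.03390 + 120.6·0.1105 = 14.05 pbw
  SiO2: 21.33·0.6493 + 120.6·0.6838 = 96.32 pbw
LOI: 13.65·0.001000 + 24.24·0.3195 + 21.33·0.01520 + 120.6·0.01260 + 4.035·0.004100 = 9.619 pbw
The glass mass, total less LOI, = 183.9 − 9.619 = 174.2 pbw (equal to the oxide-mass sum)
each oxide over glass, ×100, is wt %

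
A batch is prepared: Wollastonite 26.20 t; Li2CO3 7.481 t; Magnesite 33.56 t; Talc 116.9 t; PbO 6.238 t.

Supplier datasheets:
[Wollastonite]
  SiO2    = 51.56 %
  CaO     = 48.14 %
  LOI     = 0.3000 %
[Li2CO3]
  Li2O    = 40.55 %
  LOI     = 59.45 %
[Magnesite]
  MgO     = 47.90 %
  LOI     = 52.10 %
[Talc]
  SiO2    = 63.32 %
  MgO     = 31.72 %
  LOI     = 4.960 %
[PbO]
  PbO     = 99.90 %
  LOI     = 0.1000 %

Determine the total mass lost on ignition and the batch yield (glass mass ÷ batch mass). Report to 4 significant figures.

All internal work keeps full precision at each step; working values are shown, rounded to four significant digits, when written out; every reported value undergoes a single rounding. All derived quantities are rebuilt from the weighed amounts per 162.6 t of glass at exact precision (totals, five oxide percentages, ignition loss, the yield, net glass mass), as written in the question or the answer.
Per-material ignition loss:
  Wollastonite: 26.20 × 0.003000 = 0.07860 t
  Li2CO3: 7.481 × 0.5945 = 4.447 t
  Magnesite: 33.56 × 0.5210 = 17.48 t
  Talc: 116.9 × 0.04960 = 5.798 t
  PbO: 6.238 × 0.001000 = 0.006238 t
Total LOI = 27.82 t
Glass = batch − LOI = 190.4 − 27.82 = 162.6 t

LOI loss = 27.82 t; glass = 162.6 t; yield = 85.39%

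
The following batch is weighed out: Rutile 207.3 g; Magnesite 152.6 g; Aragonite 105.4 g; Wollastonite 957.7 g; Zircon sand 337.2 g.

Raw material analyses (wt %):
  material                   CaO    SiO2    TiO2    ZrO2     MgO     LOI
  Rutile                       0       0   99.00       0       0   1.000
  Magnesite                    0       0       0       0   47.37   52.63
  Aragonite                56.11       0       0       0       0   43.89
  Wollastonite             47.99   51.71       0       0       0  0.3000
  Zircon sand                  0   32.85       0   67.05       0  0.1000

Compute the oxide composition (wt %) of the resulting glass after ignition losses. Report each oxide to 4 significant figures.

Glass mass = 1628 g (batch 1760 − LOI 131.9).
Composition: CaO 31.86%, SiO2 37.22%, TiO2 12.60%, ZrO2 13.88%, MgO 4.439%

In-progress results are printed, rounded to four significant digits, on the page — the whole derivation holds full precision at all times — each reported value is rounded just once. The derived quantities are recomputed at exact precision (LOI, the yield, the totals, glass mass, the five compositions) from the batch weights at 1628 g of glass exactly as shown in the question or the answer.
Oxide masses out of the charge:
  CaO: 105.4·0.5611 + 957.7·0.4799 = 518.7 g
  SiO2: 957.7·0.5171 + 337.2·0.3285 = 606.0 g
  TiO2: 207.3·0.9900 = 205.2 g
  ZrO2: 337.2·0.6705 = 226.1 g
  MgO: 152.6·0.4737 = 72.29 g
LOI: 207.3·0.01000 + 152.6·0.5263 + 105.4·0.4389 + 957.7·0.003000 + 337.2·0.001000 = 131.9 g
Resulting glass, batch − LOI: 1760 − 131.9 = 1628 g (= the summed oxide contributions)
each oxide over glass, ×100, is wt %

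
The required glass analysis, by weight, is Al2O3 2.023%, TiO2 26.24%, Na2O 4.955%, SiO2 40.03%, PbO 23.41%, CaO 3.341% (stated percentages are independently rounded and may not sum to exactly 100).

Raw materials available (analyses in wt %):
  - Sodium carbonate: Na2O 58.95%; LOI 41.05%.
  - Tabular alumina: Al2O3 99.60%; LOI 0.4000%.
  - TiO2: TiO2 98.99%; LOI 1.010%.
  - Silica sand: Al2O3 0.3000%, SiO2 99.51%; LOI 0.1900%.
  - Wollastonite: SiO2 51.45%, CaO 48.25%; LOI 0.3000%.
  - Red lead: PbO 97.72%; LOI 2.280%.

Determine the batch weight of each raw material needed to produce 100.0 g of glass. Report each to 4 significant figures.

Values along the way are printed, rounded to four significant figures, on the page. All arithmetic holds full precision at every stage; exactly one rounding goes into each reported number — the derived quantities are computed in exact precision (six oxide percentages, totals, ignition loss, glass mass, the yield) from the weighed amounts for 100.0 g of glass, as quoted within problem or answer.
Oxide mass targets, per 100.0 g glass:
  Al2O3: 2.023% × 100.0 = 2.023 g
  TiO2: 26.24% × 100.0 = 26.24 g
  Na2O: 4.955% × 100.0 = 4.955 g
  SiO2: 40.03% × 100.0 = 40.03 g
  PbO: 23.41% × 100.0 = 23.41 g
  CaO: 3.341% × 100.0 = 3.341 g
Oxide-by-oxide audit with the batch weights as given, for the quoted basis mass (sums match the target masses exact up to rounding of places):
  Al2O3: 1.921·0.9960 + 36.65·0.003000 = 2.023 g (target 2.023 g)
  TiO2: 26.51·0.9899 = 26.24 g (target 26.24 g)
  Na2O: 8.405·0.5895 = 4.955 g (target 4.955 g)
  SiO2: 36.65·0.9951 + 6.924·0.5145 = 40.03 g (target 40.03 g)
  PbO: 23.96·0.9772 = 23.41 g (target 23.41 g)
  CaO: 6.924·0.4825 = 3.341 g (target 3.341 g)
Consistency of the glass mass: the batch minus its LOI: 100.0 g (the Σ of target masses is 100.0 g; versus the stated basis of 100.0 g — a pure rounding effect).
Batch grand total — Σ batch = 104.4 g; LOI loss = Σ batch·LOI = 4.362 g; the yield ratio, glass ÷ batch: 95.82%.

Batch per 100.0 g glass:
  Sodium carbonate: 8.405 g
  Tabular alumina: 1.921 g
  TiO2: 26.51 g
  Silica sand: 36.65 g
  Wollastonite: 6.924 g
  Red lead: 23.96 g
Total batch = 104.4 g; LOI loss = 4.362 g; yield = 95.82%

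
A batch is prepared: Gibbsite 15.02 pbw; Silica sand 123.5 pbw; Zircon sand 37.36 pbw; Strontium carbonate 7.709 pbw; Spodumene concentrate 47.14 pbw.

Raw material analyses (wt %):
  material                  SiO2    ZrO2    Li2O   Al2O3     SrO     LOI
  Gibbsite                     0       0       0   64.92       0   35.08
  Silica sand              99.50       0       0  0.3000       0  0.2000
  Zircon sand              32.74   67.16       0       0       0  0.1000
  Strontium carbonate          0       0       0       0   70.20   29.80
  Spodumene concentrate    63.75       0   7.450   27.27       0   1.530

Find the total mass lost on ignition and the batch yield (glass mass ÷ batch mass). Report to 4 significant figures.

LOI loss = 8.572 pbw; glass = 222.2 pbw; yield = 96.28%

The working math holds full precision in every operation — intermediates are rounded to 4 significant figures when quoted. Exactly one rounding goes into each reported number; derived quantities are carried in full float precision (LOI, the totals, the five compositions, the yield, net glass mass) from the weighed amounts per 222.2 pbw of glass, precisely as stated by the question or the answer.
Material-by-material LOI:
  Gibbsite: 15.02 × 0.3508 = 5.269 pbw
  Silica sand: 123.5 × 0.002000 = 0.2470 pbw
  Zircon sand: 37.36 × 0.001000 = 0.03736 pbw
  Strontium carbonate: 7.709 × 0.2980 = 2.297 pbw
  Spodumene concentrate: 47.14 × 0.01530 = 0.7212 pbw
Total LOI = 8.572 pbw
Glass = batch − LOI = 230.7 − 8.572 = 222.2 pbw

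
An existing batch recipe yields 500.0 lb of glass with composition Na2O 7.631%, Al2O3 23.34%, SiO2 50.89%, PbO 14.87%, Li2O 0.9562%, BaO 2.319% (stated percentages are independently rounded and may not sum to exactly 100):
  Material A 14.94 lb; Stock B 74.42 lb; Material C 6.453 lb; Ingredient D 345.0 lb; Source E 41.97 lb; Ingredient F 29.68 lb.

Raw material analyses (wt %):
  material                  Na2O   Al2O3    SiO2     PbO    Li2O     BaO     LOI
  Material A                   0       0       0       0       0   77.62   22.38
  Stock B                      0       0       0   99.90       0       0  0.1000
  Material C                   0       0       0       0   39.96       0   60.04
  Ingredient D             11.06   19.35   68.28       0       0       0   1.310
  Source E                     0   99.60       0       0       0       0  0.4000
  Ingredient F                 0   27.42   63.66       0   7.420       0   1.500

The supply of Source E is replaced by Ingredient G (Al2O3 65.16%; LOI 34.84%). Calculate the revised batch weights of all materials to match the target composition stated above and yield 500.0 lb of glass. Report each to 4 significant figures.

In-progress results are printed rounded to 4 significant figures within the worked lines — the working math holds full precision from start to finish; a single rounding finalizes each reported value — all derived quantities are rebuilt from the batch weights per 500.0 lb of glass at full float precision (totals, yield, six oxide percentages, net glass mass, ignition loss), as they appear in the question or the answer.
The oxide mass targets at 500.0 lb glass:
  Na2O: 7.631% × 500.0 = 38.16 lb
  Al2O3: 23.34% × 500.0 = 116.7 lb
  SiO2: 50.89% × 500.0 = 254.4 lb
  PbO: 14.87% × 500.0 = 74.35 lb
  Li2O: 0.9562% × 500.0 = 4.781 lb
  BaO: 2.319% × 500.0 = 11.60 lb
Sums-versus-targets review working from each reported weight, against the basis in use (each sum matches its target mass once rounding is allowed for):
  Na2O: 345.0·0.1106 = 38.16 lb (target 38.16 lb)
  Al2O3: 345.0·0.1935 + 64.16·0.6516 + 29.68·0.2742 = 116.7 lb (target 116.7 lb)
  SiO2: 345.0·0.6828 + 29.68·0.6366 = 254.5 lb (target 254.4 lb)
  PbO: 74.42·0.9990 = 74.35 lb (target 74.35 lb)
  Li2O: 6.453·0.3996 + 29.68·0.07420 = 4.781 lb (target 4.781 lb)
  BaO: 14.94·0.7762 = 11.60 lb (target 11.60 lb)
Glass-mass closure: Σ batch − LOI loss = 500.0 lb (the Σ of target masses is 500.0 lb; with the basis standing at 500.0 lb — any gap is answer rounding).
Whole-batch sum: Σ batch = 534.7 lb; Σ batch·LOI gives LOI loss = 34.61 lb; as yield: glass ÷ batch → 93.53%.

Revised batch per 500.0 lb glass:
  Material A: 14.94 lb
  Stock B: 74.42 lb
  Material C: 6.453 lb
  Ingredient D: 345.0 lb
  Ingredient G: 64.16 lb
  Ingredient F: 29.68 lb
Total batch = 534.7 lb; LOI loss = 34.61 lb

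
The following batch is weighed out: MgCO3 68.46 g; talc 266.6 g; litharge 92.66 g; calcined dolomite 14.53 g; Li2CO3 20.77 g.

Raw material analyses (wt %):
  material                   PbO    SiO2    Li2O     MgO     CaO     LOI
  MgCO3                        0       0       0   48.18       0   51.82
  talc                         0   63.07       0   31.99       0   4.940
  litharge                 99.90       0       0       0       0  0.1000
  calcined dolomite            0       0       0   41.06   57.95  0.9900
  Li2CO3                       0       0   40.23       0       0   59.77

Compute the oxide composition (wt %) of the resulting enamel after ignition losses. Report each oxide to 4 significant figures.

Glass mass = 401.7 g (batch 463.0 − LOI 61.30).
Composition: PbO 23.04%, SiO2 41.86%, Li2O 2.080%, MgO 30.93%, CaO 2.096%

All arithmetic runs at full precision at every stage. Mid-chain values appear (rounded to four significant figures) alongside each step; every reported number is rounded a single time — the derived quantities are carried using the weight values for 401.7 g of glass at exact precision (LOI, the yield, totals, five oxide percentages, glass mass), as given in the question or the answer.
Oxide masses out of the charge:
  PbO: 92.66·0.9990 = 92.57 g
  SiO2: 266.6·0.6307 = 168.1 g
  Li2O: 20.77·0.4023 = 8.356 g
  MgO: 68.46·0.4818 + 266.6·0.3199 + 14.53·0.4106 = 124.2 g
  CaO: 14.53·0.5795 = 8.420 g
LOI: 68.46·0.5182 + 266.6·0.04940 + 92.66·0.001000 + 14.53·0.009900 + 20.77·0.5977 = 61.30 g
Resulting glass, batch − LOI: 463.0 − 61.30 = 401.7 g (= the summed oxide contributions)
wt %: oxide over glass, times 100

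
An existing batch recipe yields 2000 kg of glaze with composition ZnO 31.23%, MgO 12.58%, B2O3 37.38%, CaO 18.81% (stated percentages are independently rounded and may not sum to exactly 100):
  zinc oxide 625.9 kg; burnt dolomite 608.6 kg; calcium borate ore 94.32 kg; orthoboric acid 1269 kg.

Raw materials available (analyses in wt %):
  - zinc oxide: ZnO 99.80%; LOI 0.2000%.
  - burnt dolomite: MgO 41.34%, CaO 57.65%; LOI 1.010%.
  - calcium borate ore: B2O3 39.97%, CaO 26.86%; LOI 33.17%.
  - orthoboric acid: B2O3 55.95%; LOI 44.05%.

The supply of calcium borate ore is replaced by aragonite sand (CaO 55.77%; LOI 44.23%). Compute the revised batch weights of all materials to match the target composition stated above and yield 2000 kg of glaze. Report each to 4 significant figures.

All internal work maintains exact precision at all times; intermediates are displayed (rounded to four significant digits) on the page — every reported number takes a single rounding — derived quantities are re-derived starting from the weights at 2000 kg of glass at full float precision (the yield, ignition loss, the four compositions, totals, net glass mass) precisely as stated by the problem or answer text.
Oxide-by-oxide targets in 2000 kg glaze:
  ZnO: 31.23% × 2000 = 624.6 kg
  MgO: 12.58% × 2000 = 251.6 kg
  B2O3: 37.38% × 2000 = 747.6 kg
  CaO: 18.81% × 2000 = 376.2 kg
Oxide-by-oxide audit applying the batch weights above, on the stated basis (target by target, the sums agree given rounding of the digits):
  ZnO: 625.9·0.9980 = 624.6 kg (target 624.6 kg)
  MgO: 608.6·0.4134 = 251.6 kg (target 251.6 kg)
  B2O3: 1336·0.5595 = 747.5 kg (target 747.6 kg)
  CaO: 608.6·0.5765 + 45.43·0.5577 = 376.2 kg (target 376.2 kg)
The glass-mass cross-check: total charge less LOI = 2000 kg (targets for the oxides total 2000 kg; with the basis standing at 2000 kg — differing by rounding only).
Batch total: Σ batch = 2616 kg; LOI loss = Σ batch·LOI = 616.0 kg; yield, glass over the total, = 76.45%.

Revised batch per 2000 kg glaze:
  zinc oxide: 625.9 kg
  burnt dolomite: 608.6 kg
  aragonite sand: 45.43 kg
  orthoboric acid: 1336 kg
Total batch = 2616 kg; LOI loss = 616.0 kg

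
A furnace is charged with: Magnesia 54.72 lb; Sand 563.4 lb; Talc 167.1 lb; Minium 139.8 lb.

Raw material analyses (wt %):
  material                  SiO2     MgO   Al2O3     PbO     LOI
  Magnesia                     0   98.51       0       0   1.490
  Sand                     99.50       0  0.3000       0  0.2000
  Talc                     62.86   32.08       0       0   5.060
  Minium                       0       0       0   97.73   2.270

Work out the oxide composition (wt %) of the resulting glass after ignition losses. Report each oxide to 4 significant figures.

Intermediates are displayed rounded to four significant digits in the working. Every computation runs at full float precision throughout — a single rounding completes each reported figure — all derived quantities, which include the totals, four oxide percentages, LOI, glass mass, the yield, are rebuilt at full precision, exactly as printed in the question or the answer, using the weight values for 911.4 lb of glass.
Mass of each oxide from the mix:
  SiO2: 563.4·0.9950 + 167.1·0.6286 = 665.6 lb
  MgO: 54.72·0.9851 + 167.1·0.3208 = 107.5 lb
  Al2O3: 563.4·0.003000 = 1.690 lb
  PbO: 139.8·0.9773 = 136.6 lb
LOI: 54.72·0.01490 + 563.4·0.002000 + 167.1·0.05060 + 139.8·0.02270 = 13.57 lb
batch − LOI leaves glass = 925.0 − 13.57 = 911.4 lb (equal to the oxide-mass sum)
wt % = oxide mass / glass mass × 100

Glass mass = 911.4 lb (batch 925.0 − LOI 13.57).
Composition: SiO2 73.03%, MgO 11.80%, Al2O3 0.1854%, PbO 14.99%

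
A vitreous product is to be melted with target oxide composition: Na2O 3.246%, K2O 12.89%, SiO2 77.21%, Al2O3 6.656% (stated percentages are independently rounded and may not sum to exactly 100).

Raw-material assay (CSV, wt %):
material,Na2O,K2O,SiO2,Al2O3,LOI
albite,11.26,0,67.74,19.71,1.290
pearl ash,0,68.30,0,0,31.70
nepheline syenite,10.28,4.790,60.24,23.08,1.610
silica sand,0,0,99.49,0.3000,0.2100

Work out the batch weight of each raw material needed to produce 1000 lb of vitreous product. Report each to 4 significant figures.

Batch per 1000 lb vitreous product:
  albite: 144.8 lb
  pearl ash: 177.7 lb
  nepheline syenite: 157.2 lb
  silica sand: 582.3 lb
Total batch = 1062 lb; LOI loss = 61.95 lb; yield = 94.17%

Intermediates are shown rounded to four significant figures in the working — all arithmetic carries exact precision throughout; every reported number is rounded exactly once. Derived quantities are computed from the weighed amounts for 1000 lb of glass in full precision (yield, four oxide percentages, net glass mass, the totals, LOI) exactly as shown in either problem or answer.
Oxide-by-oxide targets in 1000 lb vitreous product:
  Na2O: 3.246% × 1000 = 32.46 lb
  K2O: 12.89% × 1000 = 128.9 lb
  SiO2: 77.21% × 1000 = 772.1 lb
  Al2O3: 6.656% × 1000 = 66.56 lb
Balance tally, oxide-wise, per the reported batch figures, on the stated basis (each sum matches its target mass inside rounding margins):
  Na2O: 144.8·0.1126 + 157.2·0.1028 = 32.46 lb (target 32.46 lb)
  K2O: 177.7·0.6830 + 157.2·0.04790 = 128.9 lb (target 128.9 lb)
  SiO2: 144.8·0.6774 + 157.2·0.6024 + 582.3·0.9949 = 772.1 lb (target 772.1 lb)
  Al2O3: 144.8·0.1971 + 157.2·0.2308 + 582.3·0.003000 = 66.57 lb (target 66.56 lb)
Glass-mass bookkeeping: Σ batch − LOI loss = 1000 lb (oxide target masses add up to 1000 lb; with the basis standing at 1000 lb — differing by rounding only).
Whole-batch sum: Σ batch = 1062 lb; Σ batch·LOI gives LOI loss = 61.95 lb; the yield ratio, glass ÷ batch: 94.17%.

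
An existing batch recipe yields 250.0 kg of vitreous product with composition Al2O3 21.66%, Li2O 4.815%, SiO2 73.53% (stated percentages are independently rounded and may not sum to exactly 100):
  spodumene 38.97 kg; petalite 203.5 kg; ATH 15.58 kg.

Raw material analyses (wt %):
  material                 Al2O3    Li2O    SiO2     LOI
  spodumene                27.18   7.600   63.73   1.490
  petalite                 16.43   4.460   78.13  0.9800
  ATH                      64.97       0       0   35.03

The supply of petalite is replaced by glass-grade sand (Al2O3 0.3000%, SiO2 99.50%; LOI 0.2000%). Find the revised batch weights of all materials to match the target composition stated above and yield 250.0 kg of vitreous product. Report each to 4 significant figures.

All arithmetic carries full precision at each step. Rounding to four significant digits applies to every in-between result as printed. A single rounding produces each reported number — all derived quantities are computed in full precision (totals, ignition loss, the three compositions, net glass mass, yield) starting from the weights for 250.0 kg of glass exactly as printed in either problem or answer.
Oxide mass targets, per 250.0 kg vitreous product:
  Al2O3: 21.66% × 250.0 = 54.15 kg
  Li2O: 4.815% × 250.0 = 12.04 kg
  SiO2: 73.53% × 250.0 = 183.8 kg
Mass-balance tally per oxide applying the batch weights above, under the basis named above (each sum matches its target mass inside rounding margins):
  Al2O3: 158.4·0.2718 + 83.30·0.003000 + 16.70·0.6497 = 54.15 kg (target 54.15 kg)
  Li2O: 158.4·0.07600 = 12.04 kg (target 12.04 kg)
  SiO2: 158.4·0.6373 + 83.30·0.9950 = 183.8 kg (target 183.8 kg)
Glass mass check: total charge less LOI = 250.0 kg (targets for the oxides total 250.0 kg; with the basis standing at 250.0 kg — gaps are rounding artifacts).
Adding the batch up: Σ batch = 258.4 kg; ignition loss, Σ(batch × LOI) = 8.377 kg; as yield: glass ÷ batch → 96.76%.

Revised batch per 250.0 kg vitreous product:
  spodumene: 158.4 kg
  glass-grade sand: 83.30 kg
  ATH: 16.70 kg
Total batch = 258.4 kg; LOI loss = 8.377 kg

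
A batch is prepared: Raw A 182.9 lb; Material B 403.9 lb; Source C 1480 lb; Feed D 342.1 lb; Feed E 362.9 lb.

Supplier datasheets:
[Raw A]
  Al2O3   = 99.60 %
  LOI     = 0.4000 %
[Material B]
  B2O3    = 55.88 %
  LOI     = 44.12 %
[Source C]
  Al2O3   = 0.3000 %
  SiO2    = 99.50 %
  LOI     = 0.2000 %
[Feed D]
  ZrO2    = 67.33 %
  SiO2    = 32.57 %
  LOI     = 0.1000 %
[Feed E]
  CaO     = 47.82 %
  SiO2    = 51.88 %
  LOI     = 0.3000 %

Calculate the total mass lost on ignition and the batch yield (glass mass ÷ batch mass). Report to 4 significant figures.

Values along the way are printed (rounded to 4 significant digits) alongside each step; every computation keeps exact precision through every step; a single rounding finalizes each reported figure; derived quantities (totals, the five compositions, the yield, net glass mass, LOI) are re-derived from the batch weights on 2588 lb of glass at full float precision as given in question or answer.
Per-material ignition loss:
  Raw A: 182.9 × 0.004000 = 0.7316 lb
  Material B: 403.9 × 0.4412 = 178.2 lb
  Source C: 1480 × 0.002000 = 2.960 lb
  Feed D: 342.1 × 0.001000 = 0.3421 lb
  Feed E: 362.9 × 0.003000 = 1.089 lb
Total LOI = 183.3 lb
Glass = batch − LOI = 2772 − 183.3 = 2588 lb

LOI loss = 183.3 lb; glass = 2588 lb; yield = 93.39%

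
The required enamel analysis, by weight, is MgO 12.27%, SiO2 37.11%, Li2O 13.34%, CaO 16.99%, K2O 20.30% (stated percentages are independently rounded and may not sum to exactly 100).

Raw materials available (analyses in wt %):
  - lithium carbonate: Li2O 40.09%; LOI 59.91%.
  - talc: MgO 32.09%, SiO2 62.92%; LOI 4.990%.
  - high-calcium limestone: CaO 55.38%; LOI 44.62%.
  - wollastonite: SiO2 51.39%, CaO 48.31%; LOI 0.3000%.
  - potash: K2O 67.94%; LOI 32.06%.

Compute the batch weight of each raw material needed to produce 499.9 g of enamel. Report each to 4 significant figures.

Batch per 499.9 g enamel:
  lithium carbonate: 166.3 g
  talc: 191.1 g
  high-calcium limestone: 42.61 g
  wollastonite: 127.0 g
  potash: 149.4 g
Total batch = 676.4 g; LOI loss = 176.5 g; yield = 73.91%

Working values are rounded off to 4 significant digits as shown — all internal work holds full precision from first step to last. Exactly one rounding lands on every reported result. Derived quantities are re-derived from the weighed amounts for 499.9 g of glass at full float precision (yield, five oxide percentages, ignition loss, the totals, glass mass) precisely as stated by the problem or answer text.
Target oxide masses per 499.9 g enamel:
  MgO: 12.27% × 499.9 = 61.34 g
  SiO2: 37.11% × 499.9 = 185.5 g
  Li2O: 13.34% × 499.9 = 66.69 g
  CaO: 16.99% × 499.9 = 84.93 g
  K2O: 20.30% × 499.9 = 101.5 g
Per-oxide balance check working from each reported weight, under the basis named above (each sum matches its target mass inside rounding margins):
  MgO: 191.1·0.3209 = 61.32 g (target 61.34 g)
  SiO2: 191.1·0.6292 + 127.0·0.5139 = 185.5 g (target 185.5 g)
  Li2O: 166.3·0.4009 = 66.67 g (target 66.69 g)
  CaO: 42.61·0.5538 + 127.0·0.4831 = 84.95 g (target 84.93 g)
  K2O: 149.4·0.6794 = 101.5 g (target 101.5 g)
Glass-mass bookkeeping: total batch − LOI = 500.0 g (summing oxide targets gives 499.9 g; the stated basis being 499.9 g — rounding explains the deltas).
Whole-batch sum: Σ batch = 676.4 g; LOI loss = Σ batch·LOI = 176.5 g; yield = glass ÷ total batch = 73.91%.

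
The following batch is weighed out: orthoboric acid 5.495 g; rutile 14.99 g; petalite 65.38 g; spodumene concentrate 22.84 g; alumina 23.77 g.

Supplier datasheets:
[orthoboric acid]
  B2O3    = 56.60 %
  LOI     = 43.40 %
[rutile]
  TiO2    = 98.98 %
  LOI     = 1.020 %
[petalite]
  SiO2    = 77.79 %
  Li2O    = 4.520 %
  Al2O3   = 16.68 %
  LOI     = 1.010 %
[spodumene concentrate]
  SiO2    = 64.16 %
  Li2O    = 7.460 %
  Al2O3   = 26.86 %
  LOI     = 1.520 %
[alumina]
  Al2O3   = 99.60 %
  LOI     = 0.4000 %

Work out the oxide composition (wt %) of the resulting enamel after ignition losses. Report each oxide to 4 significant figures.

Glass mass = 128.8 g (batch 132.5 − LOI 3.640).
Composition: SiO2 50.85%, B2O3 2.414%, TiO2 11.52%, Li2O 3.616%, Al2O3 31.60%

Each numeric step maintains full float precision through the solve; the intermediate values appear rounded off to 4 significant digits between the steps. Each reported result is rounded only once. Derived quantities (yield, the totals, LOI, net glass mass, five oxide percentages) are rebuilt starting from the weights for 128.8 g of glass in exact precision, as quoted within the question or the answer.
Oxide-by-oxide delivered mass:
  SiO2: 65.38·0.7779 + 22.84·0.6416 = 65.51 g
  B2O3: 5.495·0.5660 = 3.110 g
  TiO2: 14.99·0.9898 = 14.84 g
  Li2O: 65.38·0.04520 + 22.84·0.07460 = 4.659 g
  Al2O3: 65.38·0.1668 + 22.84·0.2686 + 23.77·0.9960 = 40.72 g
LOI: 5.495·0.4340 + 14.99·0.01020 + 65.38·0.01010 + 22.84·0.01520 + 23.77·0.004000 = 3.640 g
Glass = total batch minus LOI = 132.5 − 3.640 = 128.8 g (= Σ oxide masses)
each oxide over glass, ×100, is wt %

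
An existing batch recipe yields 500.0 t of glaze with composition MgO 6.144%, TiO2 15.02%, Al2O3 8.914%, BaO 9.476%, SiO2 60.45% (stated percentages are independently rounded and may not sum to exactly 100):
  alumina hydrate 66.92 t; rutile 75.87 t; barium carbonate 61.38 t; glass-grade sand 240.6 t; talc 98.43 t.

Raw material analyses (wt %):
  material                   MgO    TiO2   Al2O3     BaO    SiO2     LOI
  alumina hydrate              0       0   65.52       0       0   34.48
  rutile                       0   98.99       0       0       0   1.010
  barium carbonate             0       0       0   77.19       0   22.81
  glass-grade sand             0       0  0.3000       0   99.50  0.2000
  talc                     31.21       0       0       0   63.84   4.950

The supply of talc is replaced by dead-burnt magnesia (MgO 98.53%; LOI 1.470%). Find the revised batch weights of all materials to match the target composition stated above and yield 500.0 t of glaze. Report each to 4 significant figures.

All internal work maintains full float precision through the solve — intermediates are printed (rounded to 4 significant digits) between the steps; each reported figure sees exactly one rounding; derived quantities (LOI, the yield, net glass mass, the five compositions, totals) are rebuilt starting from the weights on 500.0 t of glass at full float precision, precisely as stated by the problem or the answer.
The oxide mass targets at 500.0 t glaze:
  MgO: 6.144% × 500.0 = 30.72 t
  TiO2: 15.02% × 500.0 = 75.10 t
  Al2O3: 8.914% × 500.0 = 44.57 t
  BaO: 9.476% × 500.0 = 47.38 t
  SiO2: 60.45% × 500.0 = 302.2 t
Oxide-by-oxide audit per the reported batch figures, per the basis as stated (oxide sums agree with the targets once rounding is allowed for):
  MgO: 31.18·0.9853 = 30.72 t (target 30.72 t)
  TiO2: 75.87·0.9899 = 75.10 t (target 75.10 t)
  Al2O3: 66.63·0.6552 + 303.8·0.003000 = 44.57 t (target 44.57 t)
  BaO: 61.38·0.7719 = 47.38 t (target 47.38 t)
  SiO2: 303.8·0.9950 = 302.3 t (target 302.2 t)
Auditing the glass mass value: whole batch net of LOI = 500.1 t (per-oxide target masses sum to 500.0 t; basis as stated: 500.0 t — gaps are rounding artifacts).
Total batch = Σ batch = 538.9 t; Σ batch·LOI gives LOI loss = 38.81 t; as yield: glass ÷ batch → 92.80%.

Revised batch per 500.0 t glaze:
  alumina hydrate: 66.63 t
  rutile: 75.87 t
  barium carbonate: 61.38 t
  glass-grade sand: 303.8 t
  dead-burnt magnesia: 31.18 t
Total batch = 538.9 t; LOI loss = 38.81 t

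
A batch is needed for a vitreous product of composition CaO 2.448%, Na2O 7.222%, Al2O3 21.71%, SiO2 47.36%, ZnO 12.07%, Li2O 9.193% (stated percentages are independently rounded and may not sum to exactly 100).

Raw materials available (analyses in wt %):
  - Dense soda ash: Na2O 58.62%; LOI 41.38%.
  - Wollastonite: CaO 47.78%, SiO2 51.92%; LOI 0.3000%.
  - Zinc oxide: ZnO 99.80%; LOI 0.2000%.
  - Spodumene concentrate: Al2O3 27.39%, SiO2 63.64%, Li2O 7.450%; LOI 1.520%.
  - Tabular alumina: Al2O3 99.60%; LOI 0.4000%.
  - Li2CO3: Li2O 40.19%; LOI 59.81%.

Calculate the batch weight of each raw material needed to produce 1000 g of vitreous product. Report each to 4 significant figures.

Batch per 1000 g vitreous product:
  Dense soda ash: 123.2 g
  Wollastonite: 51.23 g
  Zinc oxide: 120.9 g
  Spodumene concentrate: 702.4 g
  Tabular alumina: 24.82 g
  Li2CO3: 98.54 g
Total batch = 1121 g; LOI loss = 121.1 g; yield = 89.20%

In-progress results are printed, with 4-significant-digit rounding, across the worked steps; every computation runs at exact precision from first step to last — every reported number is rounded once only — the derived quantities are recomputed at exact precision (ignition loss, net glass mass, totals, six oxide percentages, the yield) from the weighed amounts at 1000 g of glass, as they appear in the problem or the answer.
Oxide mass targets, per 1000 g vitreous product:
  CaO: 2.448% × 1000 = 24.48 g
  Na2O: 7.222% × 1000 = 72.22 g
  Al2O3: 21.71% × 1000 = 217.1 g
  SiO2: 47.36% × 1000 = 473.6 g
  ZnO: 12.07% × 1000 = 120.7 g
  Li2O: 9.193% × 1000 = 91.93 g
Balance tally, oxide-wise, applying the batch weights above, versus the basis set out (every target is met by its sum given rounding of the digits):
  CaO: 51.23·0.4778 = 24.48 g (target 24.48 g)
  Na2O: 123.2·0.5862 = 72.22 g (target 72.22 g)
  Al2O3: 702.4·0.2739 + 24.82·0.9960 = 217.1 g (target 217.1 g)
  SiO2: 51.23·0.5192 + 702.4·0.6364 = 473.6 g (target 473.6 g)
  ZnO: 120.9·0.9980 = 120.7 g (target 120.7 g)
  Li2O: 702.4·0.07450 + 98.54·0.4019 = 91.93 g (target 91.93 g)
Glass mass check: batch Σ − ignition loss = 1000 g (the Σ of target masses is 1000 g; basis as stated: 1000 g — a pure rounding effect).
Whole-batch sum: Σ batch = 1121 g; LOI removed, Σ of batch·LOI: 121.1 g; the yield ratio, glass ÷ batch: 89.20%.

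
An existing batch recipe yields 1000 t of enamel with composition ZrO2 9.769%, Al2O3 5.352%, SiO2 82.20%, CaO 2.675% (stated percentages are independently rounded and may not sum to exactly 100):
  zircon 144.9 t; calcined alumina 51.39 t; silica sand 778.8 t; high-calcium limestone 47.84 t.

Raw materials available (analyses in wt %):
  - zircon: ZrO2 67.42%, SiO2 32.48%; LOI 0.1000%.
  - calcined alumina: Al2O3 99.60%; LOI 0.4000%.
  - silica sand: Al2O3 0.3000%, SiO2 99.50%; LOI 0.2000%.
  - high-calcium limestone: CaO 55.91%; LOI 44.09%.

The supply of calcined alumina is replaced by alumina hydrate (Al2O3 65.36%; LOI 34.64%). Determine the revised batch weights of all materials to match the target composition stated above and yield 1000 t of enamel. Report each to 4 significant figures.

All internal work carries full float precision in all steps; values along the way are displayed, rounded to 4 significant figures, across the worked steps. Every reported value takes a single rounding; the derived quantities, which include LOI, glass mass, the yield, four oxide percentages, totals, are re-derived at full float precision, as quoted within problem or answer, starting from the weights for 1000 t of glass.
Oxide-by-oxide targets in 1000 t enamel:
  ZrO2: 9.769% × 1000 = 97.69 t
  Al2O3: 5.352% × 1000 = 53.52 t
  SiO2: 82.20% × 1000 = 822.0 t
  CaO: 2.675% × 1000 = 26.75 t
A balance pass over the oxides, with the batch weights as given, for the quoted basis mass (each sum matches its target mass given rounding of the digits):
  ZrO2: 144.9·0.6742 = 97.69 t (target 97.69 t)
  Al2O3: 78.31·0.6536 + 778.8·0.003000 = 53.52 t (target 53.52 t)
  SiO2: 144.9·0.3248 + 778.8·0.9950 = 822.0 t (target 822.0 t)
  CaO: 47.84·0.5591 = 26.75 t (target 26.75 t)
Glass-mass closure: batch Σ − ignition loss = 999.9 t (oxide target masses add up to 1000 t; the stated basis being 1000 t — differing by rounding only).
Batch total: Σ batch = 1050 t; LOI removed, Σ of batch·LOI: 49.92 t; the yield ratio, glass ÷ batch: 95.24%.

Revised batch per 1000 t enamel:
  zircon: 144.9 t
  alumina hydrate: 78.31 t
  silica sand: 778.8 t
  high-calcium limestone: 47.84 t
Total batch = 1050 t; LOI loss = 49.92 t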